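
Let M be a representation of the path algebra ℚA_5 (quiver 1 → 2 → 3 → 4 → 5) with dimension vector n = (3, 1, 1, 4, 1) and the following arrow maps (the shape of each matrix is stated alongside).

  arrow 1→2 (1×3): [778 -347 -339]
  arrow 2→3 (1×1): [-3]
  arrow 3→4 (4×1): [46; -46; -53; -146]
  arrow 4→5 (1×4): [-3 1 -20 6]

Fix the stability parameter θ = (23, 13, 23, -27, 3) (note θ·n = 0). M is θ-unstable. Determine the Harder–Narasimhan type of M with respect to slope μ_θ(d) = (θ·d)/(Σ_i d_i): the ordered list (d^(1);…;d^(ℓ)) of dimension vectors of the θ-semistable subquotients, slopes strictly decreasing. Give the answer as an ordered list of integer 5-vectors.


Interval decomposition of M: I[1,1]^2, I[1,4], I[4,4]^2, I[4,5].
HN type (ℓ=4): μ^(1)=23; μ^(2)=8; μ^(3)=3; μ^(4)=-27

((2, 0, 0, 0, 0); (1, 1, 1, 1, 0); (0, 0, 0, 0, 1); (0, 0, 0, 3, 0))


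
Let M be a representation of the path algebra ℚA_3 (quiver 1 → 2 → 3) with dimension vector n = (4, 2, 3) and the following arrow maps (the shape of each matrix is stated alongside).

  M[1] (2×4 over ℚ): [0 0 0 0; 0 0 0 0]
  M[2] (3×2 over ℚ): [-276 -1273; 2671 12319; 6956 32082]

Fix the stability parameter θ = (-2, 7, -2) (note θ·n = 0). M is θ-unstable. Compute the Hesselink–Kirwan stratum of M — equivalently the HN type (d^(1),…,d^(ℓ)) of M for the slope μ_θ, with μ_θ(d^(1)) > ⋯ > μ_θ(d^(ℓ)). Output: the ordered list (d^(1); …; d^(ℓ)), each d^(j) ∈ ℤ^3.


Interval decomposition of M: I[1,1]^4, I[2,3]^2, I[3,3].
HN type (ℓ=2): μ^(1)=5/2; μ^(2)=-2

((0, 2, 2); (4, 0, 1))


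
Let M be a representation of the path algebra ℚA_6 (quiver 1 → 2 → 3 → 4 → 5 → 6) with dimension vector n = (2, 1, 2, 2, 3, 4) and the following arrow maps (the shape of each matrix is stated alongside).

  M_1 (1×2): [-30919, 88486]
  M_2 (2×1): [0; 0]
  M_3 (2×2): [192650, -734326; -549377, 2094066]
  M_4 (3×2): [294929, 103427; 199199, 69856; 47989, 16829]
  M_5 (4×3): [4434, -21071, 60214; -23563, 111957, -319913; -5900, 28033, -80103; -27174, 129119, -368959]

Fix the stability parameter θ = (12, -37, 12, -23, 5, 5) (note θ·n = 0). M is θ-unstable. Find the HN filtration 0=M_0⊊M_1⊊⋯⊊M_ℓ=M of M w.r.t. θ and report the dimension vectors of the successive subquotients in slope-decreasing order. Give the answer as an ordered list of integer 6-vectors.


Via rank(M_{q-1}∘⋯∘M_p): M ≅ I[1,1], I[1,2], I[3,6]^2, I[5,6], I[6,6].
μ_θ-semistable layers: μ^(1)=12; μ^(2)=5; μ^(3)=-11/2; μ^(4)=-25/2

((1, 0, 0, 0, 0, 0); (0, 0, 0, 0, 3, 4); (0, 0, 2, 2, 0, 0); (1, 1, 0, 0, 0, 0))


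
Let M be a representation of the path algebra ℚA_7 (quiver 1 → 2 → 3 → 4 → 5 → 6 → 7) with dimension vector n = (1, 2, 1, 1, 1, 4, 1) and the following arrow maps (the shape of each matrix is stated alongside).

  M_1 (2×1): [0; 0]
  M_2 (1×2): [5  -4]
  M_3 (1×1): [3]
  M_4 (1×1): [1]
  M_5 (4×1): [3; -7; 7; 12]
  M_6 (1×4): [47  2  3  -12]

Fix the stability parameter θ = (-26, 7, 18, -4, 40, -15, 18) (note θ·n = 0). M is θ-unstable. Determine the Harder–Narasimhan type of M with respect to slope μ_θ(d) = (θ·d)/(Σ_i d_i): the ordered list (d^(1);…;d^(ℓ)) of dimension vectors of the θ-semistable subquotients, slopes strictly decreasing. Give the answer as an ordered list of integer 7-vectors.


Interval decomposition of M: I[1,1], I[2,2], I[2,7], I[6,6]^3.
HN type (ℓ=5): μ^(1)=18; μ^(2)=25/2; μ^(3)=7; μ^(4)=-15; μ^(5)=-26

((0, 0, 0, 0, 0, 0, 1); (0, 0, 0, 0, 1, 1, 0); (0, 2, 1, 1, 0, 0, 0); (0, 0, 0, 0, 0, 3, 0); (1, 0, 0, 0, 0, 0, 0))


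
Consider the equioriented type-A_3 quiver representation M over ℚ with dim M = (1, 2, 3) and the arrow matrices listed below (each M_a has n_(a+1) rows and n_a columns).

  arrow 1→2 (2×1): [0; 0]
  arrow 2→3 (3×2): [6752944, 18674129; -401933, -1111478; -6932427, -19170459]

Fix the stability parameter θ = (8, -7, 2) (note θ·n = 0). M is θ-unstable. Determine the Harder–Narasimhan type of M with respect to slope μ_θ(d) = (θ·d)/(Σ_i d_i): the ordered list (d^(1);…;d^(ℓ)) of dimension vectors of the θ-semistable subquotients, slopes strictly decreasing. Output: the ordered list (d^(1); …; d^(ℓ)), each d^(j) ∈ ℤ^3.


Interval decomposition of M: I[1,1], I[2,3]^2, I[3,3].
HN type (ℓ=3): μ^(1)=8; μ^(2)=2; μ^(3)=-7

((1, 0, 0); (0, 0, 3); (0, 2, 0))


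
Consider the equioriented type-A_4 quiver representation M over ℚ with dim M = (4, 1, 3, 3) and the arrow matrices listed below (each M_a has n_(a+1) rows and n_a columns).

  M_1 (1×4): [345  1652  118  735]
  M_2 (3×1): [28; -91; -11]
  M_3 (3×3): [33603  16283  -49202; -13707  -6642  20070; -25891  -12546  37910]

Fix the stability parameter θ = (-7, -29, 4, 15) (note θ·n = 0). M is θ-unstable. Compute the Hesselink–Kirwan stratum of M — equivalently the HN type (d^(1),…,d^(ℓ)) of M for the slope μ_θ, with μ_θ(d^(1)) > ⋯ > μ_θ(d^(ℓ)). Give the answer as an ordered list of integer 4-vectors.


Barcode: M ≅ I[1,1]^3, I[1,4], I[3,3], I[3,4], I[4,4]. HN layers by μ_θ (4 steps, strictly decreasing):
  μ^(1)=15; μ^(2)=4; μ^(3)=-7; μ^(4)=-18

((0, 0, 0, 3); (0, 0, 3, 0); (3, 0, 0, 0); (1, 1, 0, 0))


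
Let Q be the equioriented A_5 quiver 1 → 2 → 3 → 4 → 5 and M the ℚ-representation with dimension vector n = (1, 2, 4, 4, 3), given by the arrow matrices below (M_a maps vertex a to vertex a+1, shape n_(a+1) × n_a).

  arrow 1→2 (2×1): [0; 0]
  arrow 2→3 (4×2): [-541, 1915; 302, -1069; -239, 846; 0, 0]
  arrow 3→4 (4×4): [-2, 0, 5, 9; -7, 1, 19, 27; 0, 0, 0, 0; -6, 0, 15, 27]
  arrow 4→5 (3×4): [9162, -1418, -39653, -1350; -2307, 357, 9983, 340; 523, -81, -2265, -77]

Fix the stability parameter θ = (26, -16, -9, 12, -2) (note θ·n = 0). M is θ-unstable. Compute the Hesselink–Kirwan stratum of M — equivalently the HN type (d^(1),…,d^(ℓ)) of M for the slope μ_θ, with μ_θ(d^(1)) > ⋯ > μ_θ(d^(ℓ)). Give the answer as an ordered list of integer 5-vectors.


Interval decomposition of M: I[1,1], I[2,3], I[2,5], I[3,3], I[3,5], I[4,4], I[4,5].
HN type (ℓ=5): μ^(1)=26; μ^(2)=12; μ^(3)=5; μ^(4)=-9; μ^(5)=-16

((1, 0, 0, 0, 0); (0, 0, 0, 1, 0); (0, 0, 0, 3, 3); (0, 0, 4, 0, 0); (0, 2, 0, 0, 0))


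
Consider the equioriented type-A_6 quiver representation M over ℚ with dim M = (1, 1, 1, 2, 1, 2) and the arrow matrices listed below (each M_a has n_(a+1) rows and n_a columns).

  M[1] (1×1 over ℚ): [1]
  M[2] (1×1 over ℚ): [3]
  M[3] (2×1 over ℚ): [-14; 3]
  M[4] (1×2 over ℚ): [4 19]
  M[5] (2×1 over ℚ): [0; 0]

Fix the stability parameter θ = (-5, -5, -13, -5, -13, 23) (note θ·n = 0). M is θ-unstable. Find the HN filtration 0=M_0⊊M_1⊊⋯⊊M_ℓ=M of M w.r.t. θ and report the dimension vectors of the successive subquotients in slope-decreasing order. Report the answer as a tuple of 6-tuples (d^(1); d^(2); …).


Barcode: M ≅ I[1,5], I[4,4], I[6,6]^2. HN layers by μ_θ (3 steps, strictly decreasing):
  μ^(1)=23; μ^(2)=-5; μ^(3)=-41/5

((0, 0, 0, 0, 0, 2); (0, 0, 0, 1, 0, 0); (1, 1, 1, 1, 1, 0))


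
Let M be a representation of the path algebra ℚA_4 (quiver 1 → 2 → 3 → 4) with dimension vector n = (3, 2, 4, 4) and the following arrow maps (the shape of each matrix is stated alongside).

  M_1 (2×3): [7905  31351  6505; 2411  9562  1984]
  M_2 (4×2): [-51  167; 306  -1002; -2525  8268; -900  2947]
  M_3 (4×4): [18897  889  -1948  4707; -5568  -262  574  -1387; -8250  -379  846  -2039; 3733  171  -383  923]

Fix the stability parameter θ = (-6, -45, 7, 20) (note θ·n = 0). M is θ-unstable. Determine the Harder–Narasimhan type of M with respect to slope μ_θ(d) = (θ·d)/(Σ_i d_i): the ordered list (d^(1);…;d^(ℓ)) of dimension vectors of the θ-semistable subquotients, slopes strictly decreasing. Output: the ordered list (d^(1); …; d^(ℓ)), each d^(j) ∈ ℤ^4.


Via rank(M_{q-1}∘⋯∘M_p): M ≅ I[1,1], I[1,4]^2, I[3,4]^2.
μ_θ-semistable layers: μ^(1)=20; μ^(2)=7; μ^(3)=-6; μ^(4)=-51/2

((0, 0, 0, 4); (0, 0, 4, 0); (1, 0, 0, 0); (2, 2, 0, 0))


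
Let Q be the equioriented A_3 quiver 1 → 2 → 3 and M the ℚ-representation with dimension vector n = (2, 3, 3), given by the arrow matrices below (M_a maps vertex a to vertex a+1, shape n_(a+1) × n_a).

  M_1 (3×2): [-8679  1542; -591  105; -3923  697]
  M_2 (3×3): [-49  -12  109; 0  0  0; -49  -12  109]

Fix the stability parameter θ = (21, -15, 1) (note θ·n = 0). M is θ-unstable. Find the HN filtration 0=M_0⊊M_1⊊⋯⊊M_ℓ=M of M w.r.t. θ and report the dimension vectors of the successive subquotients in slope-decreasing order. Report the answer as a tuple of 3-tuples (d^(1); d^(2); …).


Barcode: M ≅ I[1,2], I[1,3], I[2,2], I[3,3]^2. HN layers by μ_θ (4 steps, strictly decreasing):
  μ^(1)=3; μ^(2)=7/3; μ^(3)=1; μ^(4)=-15

((1, 1, 0); (1, 1, 1); (0, 0, 2); (0, 1, 0))


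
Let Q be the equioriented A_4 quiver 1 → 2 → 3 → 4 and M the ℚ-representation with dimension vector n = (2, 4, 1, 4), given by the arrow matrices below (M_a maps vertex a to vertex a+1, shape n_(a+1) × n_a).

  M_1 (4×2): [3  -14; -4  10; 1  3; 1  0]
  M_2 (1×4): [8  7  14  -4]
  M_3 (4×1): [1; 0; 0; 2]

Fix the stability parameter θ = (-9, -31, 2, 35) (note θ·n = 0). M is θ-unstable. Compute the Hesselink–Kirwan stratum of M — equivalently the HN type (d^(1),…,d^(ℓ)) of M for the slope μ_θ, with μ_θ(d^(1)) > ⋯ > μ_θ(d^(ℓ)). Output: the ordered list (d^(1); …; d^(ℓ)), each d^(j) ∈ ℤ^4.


Interval decomposition of M: I[1,2], I[1,4], I[2,2]^2, I[4,4]^3.
HN type (ℓ=4): μ^(1)=35; μ^(2)=2; μ^(3)=-20; μ^(4)=-31

((0, 0, 0, 4); (0, 0, 1, 0); (2, 2, 0, 0); (0, 2, 0, 0))


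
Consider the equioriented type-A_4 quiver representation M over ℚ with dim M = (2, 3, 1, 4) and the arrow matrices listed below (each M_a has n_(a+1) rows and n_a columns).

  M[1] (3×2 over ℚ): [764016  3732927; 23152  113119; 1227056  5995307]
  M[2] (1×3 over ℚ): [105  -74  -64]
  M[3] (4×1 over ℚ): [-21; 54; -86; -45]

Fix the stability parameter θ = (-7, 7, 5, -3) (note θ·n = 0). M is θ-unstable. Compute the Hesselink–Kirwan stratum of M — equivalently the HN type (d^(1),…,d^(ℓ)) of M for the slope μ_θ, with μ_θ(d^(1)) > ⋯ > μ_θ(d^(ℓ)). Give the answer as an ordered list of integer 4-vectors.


Interval decomposition of M: I[1,1], I[1,4], I[2,2]^2, I[4,4]^3.
HN type (ℓ=4): μ^(1)=7; μ^(2)=3; μ^(3)=-3; μ^(4)=-7

((0, 2, 0, 0); (0, 1, 1, 1); (0, 0, 0, 3); (2, 0, 0, 0))


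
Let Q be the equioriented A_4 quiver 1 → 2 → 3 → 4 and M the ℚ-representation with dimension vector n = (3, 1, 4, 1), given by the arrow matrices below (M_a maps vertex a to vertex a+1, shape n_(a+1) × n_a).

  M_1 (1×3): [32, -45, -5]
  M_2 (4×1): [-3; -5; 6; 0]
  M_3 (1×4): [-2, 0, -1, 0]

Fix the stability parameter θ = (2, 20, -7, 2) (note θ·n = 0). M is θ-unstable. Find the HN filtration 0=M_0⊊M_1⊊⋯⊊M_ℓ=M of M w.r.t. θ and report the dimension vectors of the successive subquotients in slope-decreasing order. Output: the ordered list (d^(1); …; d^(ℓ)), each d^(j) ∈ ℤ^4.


Via rank(M_{q-1}∘⋯∘M_p): M ≅ I[1,1]^2, I[1,3], I[3,3]^2, I[3,4].
μ_θ-semistable layers: μ^(1)=13/2; μ^(2)=2; μ^(3)=-7

((0, 1, 1, 0); (3, 0, 0, 1); (0, 0, 3, 0))


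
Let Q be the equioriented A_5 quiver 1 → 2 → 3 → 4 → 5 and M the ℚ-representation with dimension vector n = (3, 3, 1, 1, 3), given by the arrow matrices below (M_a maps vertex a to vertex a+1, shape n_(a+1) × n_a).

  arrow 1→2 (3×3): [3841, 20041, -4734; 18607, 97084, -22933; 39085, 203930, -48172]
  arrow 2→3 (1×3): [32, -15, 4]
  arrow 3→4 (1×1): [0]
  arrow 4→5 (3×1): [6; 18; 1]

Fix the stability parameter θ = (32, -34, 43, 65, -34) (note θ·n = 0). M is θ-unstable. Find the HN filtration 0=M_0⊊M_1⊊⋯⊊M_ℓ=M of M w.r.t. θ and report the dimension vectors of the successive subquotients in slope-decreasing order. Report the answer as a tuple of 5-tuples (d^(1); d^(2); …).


Via rank(M_{q-1}∘⋯∘M_p): M ≅ I[1,2]^2, I[1,3], I[4,5], I[5,5]^2.
μ_θ-semistable layers: μ^(1)=43; μ^(2)=31/2; μ^(3)=-1; μ^(4)=-34

((0, 0, 1, 0, 0); (0, 0, 0, 1, 1); (3, 3, 0, 0, 0); (0, 0, 0, 0, 2))


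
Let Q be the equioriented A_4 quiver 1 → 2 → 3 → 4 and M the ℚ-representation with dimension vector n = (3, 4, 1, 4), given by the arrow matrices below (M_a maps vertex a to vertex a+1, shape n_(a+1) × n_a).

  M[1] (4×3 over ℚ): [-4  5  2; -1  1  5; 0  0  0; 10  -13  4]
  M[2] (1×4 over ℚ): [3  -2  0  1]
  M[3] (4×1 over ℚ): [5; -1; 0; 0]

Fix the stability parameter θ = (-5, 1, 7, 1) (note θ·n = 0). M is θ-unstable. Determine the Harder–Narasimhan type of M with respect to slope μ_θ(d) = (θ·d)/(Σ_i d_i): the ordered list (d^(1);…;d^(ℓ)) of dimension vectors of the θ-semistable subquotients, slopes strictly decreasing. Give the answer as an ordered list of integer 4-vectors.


Interval decomposition of M: I[1,1], I[1,2]^2, I[2,2], I[2,4], I[4,4]^3.
HN type (ℓ=3): μ^(1)=4; μ^(2)=1; μ^(3)=-5

((0, 0, 1, 1); (0, 4, 0, 3); (3, 0, 0, 0))


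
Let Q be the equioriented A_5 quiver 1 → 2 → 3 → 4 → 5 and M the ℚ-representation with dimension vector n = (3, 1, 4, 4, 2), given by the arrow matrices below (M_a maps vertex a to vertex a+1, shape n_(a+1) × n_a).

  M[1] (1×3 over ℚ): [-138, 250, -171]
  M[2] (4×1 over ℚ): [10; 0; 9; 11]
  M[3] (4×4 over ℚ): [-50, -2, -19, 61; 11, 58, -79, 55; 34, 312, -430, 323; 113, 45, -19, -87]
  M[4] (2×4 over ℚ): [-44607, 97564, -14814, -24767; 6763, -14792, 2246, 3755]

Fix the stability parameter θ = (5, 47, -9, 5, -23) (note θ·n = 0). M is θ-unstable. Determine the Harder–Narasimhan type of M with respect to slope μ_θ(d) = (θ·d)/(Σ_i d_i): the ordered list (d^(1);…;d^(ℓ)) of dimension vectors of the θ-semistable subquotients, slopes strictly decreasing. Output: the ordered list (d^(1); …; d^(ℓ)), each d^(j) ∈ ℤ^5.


Interval decomposition of M: I[1,1]^2, I[1,4], I[3,4], I[3,5]^2.
HN type (ℓ=3): μ^(1)=43/3; μ^(2)=5; μ^(3)=-9

((0, 1, 1, 1, 0); (3, 0, 0, 1, 0); (0, 0, 3, 2, 2))


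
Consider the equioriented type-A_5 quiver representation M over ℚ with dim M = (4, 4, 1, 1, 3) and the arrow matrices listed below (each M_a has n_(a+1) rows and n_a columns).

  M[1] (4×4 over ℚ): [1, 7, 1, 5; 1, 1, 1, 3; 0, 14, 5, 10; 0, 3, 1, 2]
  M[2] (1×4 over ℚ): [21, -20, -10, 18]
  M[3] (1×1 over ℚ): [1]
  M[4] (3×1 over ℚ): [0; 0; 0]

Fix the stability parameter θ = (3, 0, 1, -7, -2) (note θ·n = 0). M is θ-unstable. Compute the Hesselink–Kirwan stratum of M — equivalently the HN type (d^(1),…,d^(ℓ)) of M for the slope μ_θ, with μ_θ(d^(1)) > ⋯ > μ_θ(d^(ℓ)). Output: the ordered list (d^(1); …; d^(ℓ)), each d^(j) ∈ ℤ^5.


Barcode: M ≅ I[1,2]^3, I[1,4], I[5,5]^3. HN layers by μ_θ (3 steps, strictly decreasing):
  μ^(1)=3/2; μ^(2)=-3/4; μ^(3)=-2

((3, 3, 0, 0, 0); (1, 1, 1, 1, 0); (0, 0, 0, 0, 3))


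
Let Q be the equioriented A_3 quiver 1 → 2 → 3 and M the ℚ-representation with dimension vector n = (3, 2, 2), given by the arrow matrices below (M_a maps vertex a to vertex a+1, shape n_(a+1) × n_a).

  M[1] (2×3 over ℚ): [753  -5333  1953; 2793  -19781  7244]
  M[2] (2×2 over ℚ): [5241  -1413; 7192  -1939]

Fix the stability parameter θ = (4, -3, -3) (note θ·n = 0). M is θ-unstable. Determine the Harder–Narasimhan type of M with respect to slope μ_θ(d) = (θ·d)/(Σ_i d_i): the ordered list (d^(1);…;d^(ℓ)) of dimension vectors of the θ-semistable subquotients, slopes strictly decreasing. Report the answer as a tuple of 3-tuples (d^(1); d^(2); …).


Barcode: M ≅ I[1,1], I[1,3]^2. HN layers by μ_θ (2 steps, strictly decreasing):
  μ^(1)=4; μ^(2)=-2/3

((1, 0, 0); (2, 2, 2))


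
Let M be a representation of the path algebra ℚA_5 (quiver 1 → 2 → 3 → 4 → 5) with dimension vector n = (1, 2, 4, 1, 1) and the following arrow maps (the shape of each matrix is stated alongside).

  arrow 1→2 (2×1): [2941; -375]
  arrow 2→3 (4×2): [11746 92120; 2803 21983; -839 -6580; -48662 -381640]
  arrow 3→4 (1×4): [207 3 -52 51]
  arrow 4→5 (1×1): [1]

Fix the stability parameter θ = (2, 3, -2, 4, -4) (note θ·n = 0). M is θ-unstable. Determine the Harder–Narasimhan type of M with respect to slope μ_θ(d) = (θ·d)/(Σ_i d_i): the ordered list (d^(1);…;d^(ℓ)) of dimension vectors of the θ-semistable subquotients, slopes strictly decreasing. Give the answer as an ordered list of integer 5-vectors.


Barcode: M ≅ I[1,5], I[2,3], I[3,3]^2. HN layers by μ_θ (3 steps, strictly decreasing):
  μ^(1)=3/5; μ^(2)=1/2; μ^(3)=-2

((1, 1, 1, 1, 1); (0, 1, 1, 0, 0); (0, 0, 2, 0, 0))


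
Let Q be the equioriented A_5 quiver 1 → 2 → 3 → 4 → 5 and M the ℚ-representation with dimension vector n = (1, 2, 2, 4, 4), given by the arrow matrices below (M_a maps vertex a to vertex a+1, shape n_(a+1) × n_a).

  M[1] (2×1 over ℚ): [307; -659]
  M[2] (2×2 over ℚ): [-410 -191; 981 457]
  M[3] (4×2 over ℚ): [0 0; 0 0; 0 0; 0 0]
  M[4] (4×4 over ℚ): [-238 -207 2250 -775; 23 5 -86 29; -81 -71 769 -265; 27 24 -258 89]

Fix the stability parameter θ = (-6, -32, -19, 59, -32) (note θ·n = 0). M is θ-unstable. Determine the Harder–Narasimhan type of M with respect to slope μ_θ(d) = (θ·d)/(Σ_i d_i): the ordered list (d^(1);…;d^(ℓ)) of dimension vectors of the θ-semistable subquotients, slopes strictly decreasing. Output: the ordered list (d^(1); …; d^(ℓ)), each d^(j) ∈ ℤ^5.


Interval decomposition of M: I[1,3], I[2,3], I[4,5]^4.
HN type (ℓ=3): μ^(1)=27/2; μ^(2)=-19; μ^(3)=-32

((0, 0, 0, 4, 4); (1, 1, 2, 0, 0); (0, 1, 0, 0, 0))


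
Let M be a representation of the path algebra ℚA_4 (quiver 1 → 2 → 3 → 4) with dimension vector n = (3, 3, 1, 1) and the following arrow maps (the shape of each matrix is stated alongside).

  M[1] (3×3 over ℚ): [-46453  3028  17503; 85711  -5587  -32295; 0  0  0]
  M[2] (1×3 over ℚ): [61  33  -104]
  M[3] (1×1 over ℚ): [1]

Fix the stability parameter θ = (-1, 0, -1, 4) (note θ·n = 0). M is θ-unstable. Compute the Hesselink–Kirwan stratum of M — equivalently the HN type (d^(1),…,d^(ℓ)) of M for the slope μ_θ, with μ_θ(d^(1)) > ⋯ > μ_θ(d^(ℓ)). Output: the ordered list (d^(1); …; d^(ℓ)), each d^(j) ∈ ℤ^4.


Via rank(M_{q-1}∘⋯∘M_p): M ≅ I[1,1], I[1,2], I[1,4], I[2,2].
μ_θ-semistable layers: μ^(1)=4; μ^(2)=0; μ^(3)=-1/2; μ^(4)=-1

((0, 0, 0, 1); (0, 2, 0, 0); (0, 1, 1, 0); (3, 0, 0, 0))


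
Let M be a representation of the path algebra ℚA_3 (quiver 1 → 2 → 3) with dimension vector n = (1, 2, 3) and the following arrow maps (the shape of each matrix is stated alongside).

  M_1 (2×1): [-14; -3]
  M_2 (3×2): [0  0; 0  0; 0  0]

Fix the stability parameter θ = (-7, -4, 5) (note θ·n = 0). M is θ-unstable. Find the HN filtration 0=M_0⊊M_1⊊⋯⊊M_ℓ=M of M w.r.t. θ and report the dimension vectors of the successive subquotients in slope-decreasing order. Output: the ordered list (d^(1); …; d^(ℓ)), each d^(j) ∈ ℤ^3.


Barcode: M ≅ I[1,2], I[2,2], I[3,3]^3. HN layers by μ_θ (3 steps, strictly decreasing):
  μ^(1)=5; μ^(2)=-4; μ^(3)=-7

((0, 0, 3); (0, 2, 0); (1, 0, 0))


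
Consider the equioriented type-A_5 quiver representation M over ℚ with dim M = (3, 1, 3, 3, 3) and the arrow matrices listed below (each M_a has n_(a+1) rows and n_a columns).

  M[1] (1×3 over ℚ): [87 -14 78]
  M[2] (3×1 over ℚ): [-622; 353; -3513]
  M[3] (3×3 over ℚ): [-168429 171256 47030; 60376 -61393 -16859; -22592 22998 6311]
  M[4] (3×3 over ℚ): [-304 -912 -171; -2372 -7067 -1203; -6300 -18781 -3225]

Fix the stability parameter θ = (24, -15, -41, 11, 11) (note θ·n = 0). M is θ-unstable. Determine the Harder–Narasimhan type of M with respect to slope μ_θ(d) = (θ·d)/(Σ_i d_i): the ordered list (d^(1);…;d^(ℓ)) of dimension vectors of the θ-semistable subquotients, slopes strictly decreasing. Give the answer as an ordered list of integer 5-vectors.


Interval decomposition of M: I[1,1]^2, I[1,5], I[3,4], I[3,5], I[5,5].
HN type (ℓ=4): μ^(1)=24; μ^(2)=11; μ^(3)=-32/3; μ^(4)=-41

((2, 0, 0, 0, 0); (0, 0, 0, 3, 3); (1, 1, 1, 0, 0); (0, 0, 2, 0, 0))


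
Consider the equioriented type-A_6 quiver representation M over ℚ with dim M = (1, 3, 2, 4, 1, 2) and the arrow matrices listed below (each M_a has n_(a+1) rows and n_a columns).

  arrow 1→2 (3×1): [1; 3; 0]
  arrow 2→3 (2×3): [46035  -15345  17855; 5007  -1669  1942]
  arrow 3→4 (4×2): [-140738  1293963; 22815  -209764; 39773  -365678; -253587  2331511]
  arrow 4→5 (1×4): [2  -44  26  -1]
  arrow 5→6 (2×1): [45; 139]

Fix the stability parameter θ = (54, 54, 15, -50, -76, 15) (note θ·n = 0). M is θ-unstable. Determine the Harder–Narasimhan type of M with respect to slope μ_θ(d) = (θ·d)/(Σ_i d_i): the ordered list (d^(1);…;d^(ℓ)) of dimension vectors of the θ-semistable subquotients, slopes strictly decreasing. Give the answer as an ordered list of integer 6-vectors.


Via rank(M_{q-1}∘⋯∘M_p): M ≅ I[1,2], I[2,4], I[2,6], I[4,4]^2, I[6,6].
μ_θ-semistable layers: μ^(1)=54; μ^(2)=15; μ^(3)=19/3; μ^(4)=-57/4; μ^(5)=-50

((1, 1, 0, 0, 0, 0); (0, 0, 0, 0, 0, 2); (0, 1, 1, 1, 0, 0); (0, 1, 1, 1, 1, 0); (0, 0, 0, 2, 0, 0))


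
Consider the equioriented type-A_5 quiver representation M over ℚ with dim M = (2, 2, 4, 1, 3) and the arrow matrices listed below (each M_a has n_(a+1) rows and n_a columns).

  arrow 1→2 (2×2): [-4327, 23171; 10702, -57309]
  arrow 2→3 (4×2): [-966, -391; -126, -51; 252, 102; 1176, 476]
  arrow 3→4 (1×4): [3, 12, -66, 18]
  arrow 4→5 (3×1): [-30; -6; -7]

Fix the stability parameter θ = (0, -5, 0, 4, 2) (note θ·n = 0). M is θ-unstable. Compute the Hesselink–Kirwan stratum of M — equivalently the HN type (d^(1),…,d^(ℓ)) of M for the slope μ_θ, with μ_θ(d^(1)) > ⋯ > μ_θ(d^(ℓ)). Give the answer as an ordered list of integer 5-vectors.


Via rank(M_{q-1}∘⋯∘M_p): M ≅ I[1,2], I[1,5], I[3,3]^3, I[5,5]^2.
μ_θ-semistable layers: μ^(1)=3; μ^(2)=2; μ^(3)=0; μ^(4)=-5/2

((0, 0, 0, 1, 1); (0, 0, 0, 0, 2); (0, 0, 4, 0, 0); (2, 2, 0, 0, 0))


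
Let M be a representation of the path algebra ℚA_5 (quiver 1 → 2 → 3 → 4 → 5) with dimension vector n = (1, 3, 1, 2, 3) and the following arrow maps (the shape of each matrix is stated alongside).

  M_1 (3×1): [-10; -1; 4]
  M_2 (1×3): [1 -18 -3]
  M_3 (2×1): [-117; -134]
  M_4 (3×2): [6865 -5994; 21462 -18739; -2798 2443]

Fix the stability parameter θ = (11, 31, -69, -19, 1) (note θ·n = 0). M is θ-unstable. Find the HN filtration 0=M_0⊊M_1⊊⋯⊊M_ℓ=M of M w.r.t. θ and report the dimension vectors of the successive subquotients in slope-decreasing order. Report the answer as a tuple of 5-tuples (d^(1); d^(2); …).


Interval decomposition of M: I[1,5], I[2,2]^2, I[4,5], I[5,5].
HN type (ℓ=4): μ^(1)=31; μ^(2)=1; μ^(3)=-23/2; μ^(4)=-19

((0, 2, 0, 0, 0); (0, 0, 0, 0, 3); (1, 1, 1, 1, 0); (0, 0, 0, 1, 0))


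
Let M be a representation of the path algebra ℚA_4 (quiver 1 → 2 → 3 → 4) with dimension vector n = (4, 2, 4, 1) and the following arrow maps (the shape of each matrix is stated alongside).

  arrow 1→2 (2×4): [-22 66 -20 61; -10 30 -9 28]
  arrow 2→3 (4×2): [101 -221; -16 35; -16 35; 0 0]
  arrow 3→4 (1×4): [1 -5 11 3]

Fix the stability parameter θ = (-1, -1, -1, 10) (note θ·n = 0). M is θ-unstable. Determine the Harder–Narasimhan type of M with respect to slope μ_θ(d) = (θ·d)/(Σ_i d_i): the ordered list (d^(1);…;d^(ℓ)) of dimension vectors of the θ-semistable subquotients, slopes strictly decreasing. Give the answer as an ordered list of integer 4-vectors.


Interval decomposition of M: I[1,1]^2, I[1,3], I[1,4], I[3,3]^2.
HN type (ℓ=2): μ^(1)=10; μ^(2)=-1

((0, 0, 0, 1); (4, 2, 4, 0))


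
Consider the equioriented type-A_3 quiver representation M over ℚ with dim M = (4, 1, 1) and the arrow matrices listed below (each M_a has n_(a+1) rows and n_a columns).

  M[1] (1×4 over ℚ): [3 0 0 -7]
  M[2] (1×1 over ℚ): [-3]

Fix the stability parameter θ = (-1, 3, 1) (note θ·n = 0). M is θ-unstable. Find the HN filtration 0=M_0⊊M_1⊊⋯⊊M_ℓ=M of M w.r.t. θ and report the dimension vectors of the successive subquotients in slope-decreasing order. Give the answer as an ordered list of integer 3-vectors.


Via rank(M_{q-1}∘⋯∘M_p): M ≅ I[1,1]^3, I[1,3].
μ_θ-semistable layers: μ^(1)=2; μ^(2)=-1

((0, 1, 1); (4, 0, 0))


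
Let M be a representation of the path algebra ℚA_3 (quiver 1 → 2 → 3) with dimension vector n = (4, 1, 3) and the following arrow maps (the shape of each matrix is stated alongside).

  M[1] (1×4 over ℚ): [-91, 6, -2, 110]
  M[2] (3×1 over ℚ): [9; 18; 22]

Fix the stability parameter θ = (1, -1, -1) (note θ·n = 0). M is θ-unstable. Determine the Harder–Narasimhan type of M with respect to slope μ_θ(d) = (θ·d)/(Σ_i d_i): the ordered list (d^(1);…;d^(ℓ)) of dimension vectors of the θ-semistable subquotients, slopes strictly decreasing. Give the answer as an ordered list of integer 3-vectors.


Interval decomposition of M: I[1,1]^3, I[1,3], I[3,3]^2.
HN type (ℓ=3): μ^(1)=1; μ^(2)=-1/3; μ^(3)=-1

((3, 0, 0); (1, 1, 1); (0, 0, 2))


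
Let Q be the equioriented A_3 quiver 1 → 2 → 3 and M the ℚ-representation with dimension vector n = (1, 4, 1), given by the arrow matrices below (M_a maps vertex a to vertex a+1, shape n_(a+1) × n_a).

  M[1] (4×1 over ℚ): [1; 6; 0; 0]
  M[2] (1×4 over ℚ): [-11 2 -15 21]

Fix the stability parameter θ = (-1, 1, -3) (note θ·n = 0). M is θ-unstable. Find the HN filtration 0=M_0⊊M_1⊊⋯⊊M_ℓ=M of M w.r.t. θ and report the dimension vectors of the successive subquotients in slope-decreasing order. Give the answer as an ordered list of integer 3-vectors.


Interval decomposition of M: I[1,3], I[2,2]^3.
HN type (ℓ=2): μ^(1)=1; μ^(2)=-1

((0, 3, 0); (1, 1, 1))


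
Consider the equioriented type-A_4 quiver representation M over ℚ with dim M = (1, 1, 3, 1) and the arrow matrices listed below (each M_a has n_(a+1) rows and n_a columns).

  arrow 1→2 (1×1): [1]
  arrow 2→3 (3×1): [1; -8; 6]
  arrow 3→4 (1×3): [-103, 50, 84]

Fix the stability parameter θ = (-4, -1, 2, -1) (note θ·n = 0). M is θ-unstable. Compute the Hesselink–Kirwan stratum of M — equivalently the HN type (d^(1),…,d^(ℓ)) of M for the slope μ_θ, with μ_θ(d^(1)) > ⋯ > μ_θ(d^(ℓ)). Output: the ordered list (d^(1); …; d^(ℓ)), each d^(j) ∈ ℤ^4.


Via rank(M_{q-1}∘⋯∘M_p): M ≅ I[1,4], I[3,3]^2.
μ_θ-semistable layers: μ^(1)=2; μ^(2)=1/2; μ^(3)=-1; μ^(4)=-4

((0, 0, 2, 0); (0, 0, 1, 1); (0, 1, 0, 0); (1, 0, 0, 0))


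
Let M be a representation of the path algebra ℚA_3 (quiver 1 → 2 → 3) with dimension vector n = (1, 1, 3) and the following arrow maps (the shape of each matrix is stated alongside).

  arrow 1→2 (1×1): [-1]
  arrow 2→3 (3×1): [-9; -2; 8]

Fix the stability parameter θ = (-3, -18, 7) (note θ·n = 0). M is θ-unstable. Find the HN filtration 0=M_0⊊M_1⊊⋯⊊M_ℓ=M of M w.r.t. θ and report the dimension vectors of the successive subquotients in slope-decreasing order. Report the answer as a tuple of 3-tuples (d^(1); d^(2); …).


Via rank(M_{q-1}∘⋯∘M_p): M ≅ I[1,3], I[3,3]^2.
μ_θ-semistable layers: μ^(1)=7; μ^(2)=-21/2

((0, 0, 3); (1, 1, 0))


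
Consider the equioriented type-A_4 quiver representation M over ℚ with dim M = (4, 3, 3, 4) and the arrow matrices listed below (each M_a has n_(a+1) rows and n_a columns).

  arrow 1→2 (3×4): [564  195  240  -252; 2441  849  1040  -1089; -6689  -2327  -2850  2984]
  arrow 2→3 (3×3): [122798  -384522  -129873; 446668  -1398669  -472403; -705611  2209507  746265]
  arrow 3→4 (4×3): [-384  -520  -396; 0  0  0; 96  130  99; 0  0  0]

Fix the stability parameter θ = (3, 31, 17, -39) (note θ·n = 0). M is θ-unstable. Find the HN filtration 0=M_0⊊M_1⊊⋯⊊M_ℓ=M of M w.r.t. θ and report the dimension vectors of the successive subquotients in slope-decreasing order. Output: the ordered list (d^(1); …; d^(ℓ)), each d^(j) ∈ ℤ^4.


Via rank(M_{q-1}∘⋯∘M_p): M ≅ I[1,1], I[1,3]^2, I[1,4], I[4,4]^3.
μ_θ-semistable layers: μ^(1)=24; μ^(2)=3; μ^(3)=-39

((0, 2, 2, 0); (4, 1, 1, 1); (0, 0, 0, 3))


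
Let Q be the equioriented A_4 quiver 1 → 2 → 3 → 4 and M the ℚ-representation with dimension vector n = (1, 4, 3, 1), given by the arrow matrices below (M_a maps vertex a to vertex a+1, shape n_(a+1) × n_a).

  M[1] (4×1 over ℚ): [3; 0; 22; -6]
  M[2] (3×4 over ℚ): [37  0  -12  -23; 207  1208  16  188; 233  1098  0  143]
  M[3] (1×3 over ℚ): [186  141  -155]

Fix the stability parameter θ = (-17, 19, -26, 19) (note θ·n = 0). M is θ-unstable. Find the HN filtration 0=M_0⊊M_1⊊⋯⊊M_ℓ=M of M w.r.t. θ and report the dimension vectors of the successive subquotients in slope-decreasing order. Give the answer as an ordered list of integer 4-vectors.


Interval decomposition of M: I[1,3], I[2,2], I[2,3], I[2,4].
HN type (ℓ=3): μ^(1)=19; μ^(2)=-7/2; μ^(3)=-17

((0, 1, 0, 1); (0, 3, 3, 0); (1, 0, 0, 0))


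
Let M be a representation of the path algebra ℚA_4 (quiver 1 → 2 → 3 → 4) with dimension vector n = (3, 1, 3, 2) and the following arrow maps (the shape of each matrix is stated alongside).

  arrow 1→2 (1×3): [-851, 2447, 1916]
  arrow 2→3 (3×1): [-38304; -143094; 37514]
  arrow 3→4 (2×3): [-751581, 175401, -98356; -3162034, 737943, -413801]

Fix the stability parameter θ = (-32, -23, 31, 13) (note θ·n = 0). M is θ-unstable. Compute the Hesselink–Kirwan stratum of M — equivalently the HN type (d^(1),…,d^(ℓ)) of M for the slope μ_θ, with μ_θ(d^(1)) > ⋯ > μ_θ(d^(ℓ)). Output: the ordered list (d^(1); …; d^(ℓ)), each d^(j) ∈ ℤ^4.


Interval decomposition of M: I[1,1]^2, I[1,4], I[3,3], I[3,4].
HN type (ℓ=4): μ^(1)=31; μ^(2)=22; μ^(3)=-23; μ^(4)=-32

((0, 0, 1, 0); (0, 0, 2, 2); (0, 1, 0, 0); (3, 0, 0, 0))


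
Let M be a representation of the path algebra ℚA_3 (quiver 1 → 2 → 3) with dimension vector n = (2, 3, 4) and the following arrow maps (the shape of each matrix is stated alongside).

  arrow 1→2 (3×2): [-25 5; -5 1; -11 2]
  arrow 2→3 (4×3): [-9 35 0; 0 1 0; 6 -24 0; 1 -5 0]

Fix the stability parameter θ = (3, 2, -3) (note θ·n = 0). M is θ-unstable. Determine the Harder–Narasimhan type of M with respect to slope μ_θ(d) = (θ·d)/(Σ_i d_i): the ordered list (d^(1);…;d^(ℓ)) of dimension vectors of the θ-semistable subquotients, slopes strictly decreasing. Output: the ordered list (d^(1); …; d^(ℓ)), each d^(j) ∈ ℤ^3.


Barcode: M ≅ I[1,2], I[1,3], I[2,3], I[3,3]^2. HN layers by μ_θ (4 steps, strictly decreasing):
  μ^(1)=5/2; μ^(2)=2/3; μ^(3)=-1/2; μ^(4)=-3

((1, 1, 0); (1, 1, 1); (0, 1, 1); (0, 0, 2))


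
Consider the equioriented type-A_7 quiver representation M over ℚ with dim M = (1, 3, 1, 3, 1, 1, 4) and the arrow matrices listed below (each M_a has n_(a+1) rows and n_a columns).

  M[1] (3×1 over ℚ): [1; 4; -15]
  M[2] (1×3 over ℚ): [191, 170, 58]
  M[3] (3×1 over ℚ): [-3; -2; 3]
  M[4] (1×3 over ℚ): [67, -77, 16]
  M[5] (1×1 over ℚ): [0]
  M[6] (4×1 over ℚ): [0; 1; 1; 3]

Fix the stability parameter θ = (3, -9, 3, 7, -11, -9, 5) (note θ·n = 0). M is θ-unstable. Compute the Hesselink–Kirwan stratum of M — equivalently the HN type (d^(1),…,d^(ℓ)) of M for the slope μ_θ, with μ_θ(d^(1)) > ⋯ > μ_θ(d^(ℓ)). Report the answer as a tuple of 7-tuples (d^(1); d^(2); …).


Interval decomposition of M: I[1,5], I[2,2]^2, I[4,4]^2, I[6,7], I[7,7]^3.
HN type (ℓ=5): μ^(1)=7; μ^(2)=5; μ^(3)=-1/3; μ^(4)=-3; μ^(5)=-9

((0, 0, 0, 2, 0, 0, 0); (0, 0, 0, 0, 0, 0, 4); (0, 0, 1, 1, 1, 0, 0); (1, 1, 0, 0, 0, 0, 0); (0, 2, 0, 0, 0, 1, 0))


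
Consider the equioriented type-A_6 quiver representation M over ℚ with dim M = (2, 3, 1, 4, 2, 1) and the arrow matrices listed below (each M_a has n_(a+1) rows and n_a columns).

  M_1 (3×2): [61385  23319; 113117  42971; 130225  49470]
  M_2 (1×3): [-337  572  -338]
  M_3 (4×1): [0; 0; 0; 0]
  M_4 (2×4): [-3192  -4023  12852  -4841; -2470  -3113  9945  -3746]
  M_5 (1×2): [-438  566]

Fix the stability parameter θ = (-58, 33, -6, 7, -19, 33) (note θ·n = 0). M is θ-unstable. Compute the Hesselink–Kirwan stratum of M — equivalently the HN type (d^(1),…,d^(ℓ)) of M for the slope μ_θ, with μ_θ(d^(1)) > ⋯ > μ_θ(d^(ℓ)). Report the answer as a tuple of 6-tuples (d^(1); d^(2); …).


Barcode: M ≅ I[1,2], I[1,3], I[2,2], I[4,4]^2, I[4,5], I[4,6]. HN layers by μ_θ (5 steps, strictly decreasing):
  μ^(1)=33; μ^(2)=27/2; μ^(3)=7; μ^(4)=-6; μ^(5)=-58

((0, 2, 0, 0, 0, 1); (0, 1, 1, 0, 0, 0); (0, 0, 0, 2, 0, 0); (0, 0, 0, 2, 2, 0); (2, 0, 0, 0, 0, 0))


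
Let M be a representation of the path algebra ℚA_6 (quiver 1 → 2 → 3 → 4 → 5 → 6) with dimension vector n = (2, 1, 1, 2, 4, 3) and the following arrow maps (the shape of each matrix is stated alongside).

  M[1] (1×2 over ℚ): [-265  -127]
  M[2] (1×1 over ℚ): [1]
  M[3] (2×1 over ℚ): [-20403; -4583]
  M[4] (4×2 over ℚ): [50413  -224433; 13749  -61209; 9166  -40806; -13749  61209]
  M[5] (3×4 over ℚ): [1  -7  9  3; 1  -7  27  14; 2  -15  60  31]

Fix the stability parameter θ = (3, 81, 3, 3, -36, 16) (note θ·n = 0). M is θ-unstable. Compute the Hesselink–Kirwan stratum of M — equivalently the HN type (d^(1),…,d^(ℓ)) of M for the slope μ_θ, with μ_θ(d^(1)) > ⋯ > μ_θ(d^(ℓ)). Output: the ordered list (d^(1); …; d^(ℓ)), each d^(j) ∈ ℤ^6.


Interval decomposition of M: I[1,1], I[1,4], I[4,6], I[5,5], I[5,6]^2.
HN type (ℓ=5): μ^(1)=29; μ^(2)=16; μ^(3)=3; μ^(4)=-33/2; μ^(5)=-36

((0, 1, 1, 1, 0, 0); (0, 0, 0, 0, 0, 3); (2, 0, 0, 0, 0, 0); (0, 0, 0, 1, 1, 0); (0, 0, 0, 0, 3, 0))


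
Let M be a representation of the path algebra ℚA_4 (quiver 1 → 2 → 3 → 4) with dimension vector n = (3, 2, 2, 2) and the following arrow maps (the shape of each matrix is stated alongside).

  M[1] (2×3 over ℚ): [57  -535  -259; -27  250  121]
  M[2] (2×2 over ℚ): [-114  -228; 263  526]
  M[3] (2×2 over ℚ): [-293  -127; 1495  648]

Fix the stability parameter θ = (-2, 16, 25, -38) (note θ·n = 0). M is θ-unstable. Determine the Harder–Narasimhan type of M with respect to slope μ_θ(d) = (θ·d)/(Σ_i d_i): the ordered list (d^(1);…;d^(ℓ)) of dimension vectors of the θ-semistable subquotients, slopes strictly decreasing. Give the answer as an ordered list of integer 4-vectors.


Interval decomposition of M: I[1,1], I[1,2], I[1,4], I[3,4].
HN type (ℓ=4): μ^(1)=16; μ^(2)=1; μ^(3)=-2; μ^(4)=-13/2

((0, 1, 0, 0); (0, 1, 1, 1); (3, 0, 0, 0); (0, 0, 1, 1))


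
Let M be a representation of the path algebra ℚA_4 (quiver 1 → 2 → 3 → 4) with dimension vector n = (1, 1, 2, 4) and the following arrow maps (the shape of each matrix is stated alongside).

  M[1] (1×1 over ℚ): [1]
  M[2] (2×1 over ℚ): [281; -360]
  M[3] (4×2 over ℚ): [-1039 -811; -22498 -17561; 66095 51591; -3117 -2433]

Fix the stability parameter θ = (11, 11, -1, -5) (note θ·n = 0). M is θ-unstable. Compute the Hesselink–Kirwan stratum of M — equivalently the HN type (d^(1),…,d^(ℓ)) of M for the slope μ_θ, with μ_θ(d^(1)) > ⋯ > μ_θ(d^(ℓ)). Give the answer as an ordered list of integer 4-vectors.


Via rank(M_{q-1}∘⋯∘M_p): M ≅ I[1,4], I[3,4], I[4,4]^2.
μ_θ-semistable layers: μ^(1)=4; μ^(2)=-3; μ^(3)=-5

((1, 1, 1, 1); (0, 0, 1, 1); (0, 0, 0, 2))


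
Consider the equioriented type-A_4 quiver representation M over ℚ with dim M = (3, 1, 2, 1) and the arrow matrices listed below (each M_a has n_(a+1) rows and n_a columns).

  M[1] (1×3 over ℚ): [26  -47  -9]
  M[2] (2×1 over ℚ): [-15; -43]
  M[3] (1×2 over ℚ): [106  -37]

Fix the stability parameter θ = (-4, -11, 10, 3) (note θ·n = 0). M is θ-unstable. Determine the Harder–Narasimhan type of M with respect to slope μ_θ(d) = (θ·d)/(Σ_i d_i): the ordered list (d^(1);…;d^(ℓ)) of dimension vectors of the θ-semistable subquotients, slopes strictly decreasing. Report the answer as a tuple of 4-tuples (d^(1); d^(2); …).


Interval decomposition of M: I[1,1]^2, I[1,4], I[3,3].
HN type (ℓ=4): μ^(1)=10; μ^(2)=13/2; μ^(3)=-4; μ^(4)=-15/2

((0, 0, 1, 0); (0, 0, 1, 1); (2, 0, 0, 0); (1, 1, 0, 0))


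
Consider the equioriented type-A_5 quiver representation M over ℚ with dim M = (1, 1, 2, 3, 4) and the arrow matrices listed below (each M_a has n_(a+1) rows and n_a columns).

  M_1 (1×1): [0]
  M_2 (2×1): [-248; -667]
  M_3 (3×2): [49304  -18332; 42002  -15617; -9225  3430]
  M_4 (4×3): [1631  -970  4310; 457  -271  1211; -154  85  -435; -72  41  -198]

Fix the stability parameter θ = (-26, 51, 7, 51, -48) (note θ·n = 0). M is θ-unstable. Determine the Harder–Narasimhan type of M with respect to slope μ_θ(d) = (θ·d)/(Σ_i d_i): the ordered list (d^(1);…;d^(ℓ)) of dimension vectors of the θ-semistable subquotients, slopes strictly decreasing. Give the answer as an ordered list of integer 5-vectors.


Barcode: M ≅ I[1,1], I[2,5], I[3,5], I[4,5], I[5,5]. HN layers by μ_θ (5 steps, strictly decreasing):
  μ^(1)=61/4; μ^(2)=10/3; μ^(3)=3/2; μ^(4)=-26; μ^(5)=-48

((0, 1, 1, 1, 1); (0, 0, 1, 1, 1); (0, 0, 0, 1, 1); (1, 0, 0, 0, 0); (0, 0, 0, 0, 1))


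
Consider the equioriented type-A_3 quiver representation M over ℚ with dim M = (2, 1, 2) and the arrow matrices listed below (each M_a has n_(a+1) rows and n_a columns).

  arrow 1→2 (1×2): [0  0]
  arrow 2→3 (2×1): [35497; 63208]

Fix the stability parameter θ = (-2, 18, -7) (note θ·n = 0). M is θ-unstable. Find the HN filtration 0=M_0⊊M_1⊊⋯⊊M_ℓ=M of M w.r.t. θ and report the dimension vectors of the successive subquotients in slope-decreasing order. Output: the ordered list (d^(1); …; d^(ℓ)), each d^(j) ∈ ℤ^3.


Via rank(M_{q-1}∘⋯∘M_p): M ≅ I[1,1]^2, I[2,3], I[3,3].
μ_θ-semistable layers: μ^(1)=11/2; μ^(2)=-2; μ^(3)=-7

((0, 1, 1); (2, 0, 0); (0, 0, 1))


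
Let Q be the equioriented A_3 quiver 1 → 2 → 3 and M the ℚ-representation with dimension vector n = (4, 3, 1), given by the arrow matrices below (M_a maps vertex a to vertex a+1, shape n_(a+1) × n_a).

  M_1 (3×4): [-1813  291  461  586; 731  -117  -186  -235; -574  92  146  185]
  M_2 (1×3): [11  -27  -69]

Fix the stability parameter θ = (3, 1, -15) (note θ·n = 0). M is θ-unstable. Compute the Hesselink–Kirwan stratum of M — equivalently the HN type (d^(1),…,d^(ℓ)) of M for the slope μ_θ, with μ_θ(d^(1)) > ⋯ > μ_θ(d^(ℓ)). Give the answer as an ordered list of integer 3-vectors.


Barcode: M ≅ I[1,1], I[1,2]^2, I[1,3]. HN layers by μ_θ (3 steps, strictly decreasing):
  μ^(1)=3; μ^(2)=2; μ^(3)=-11/3

((1, 0, 0); (2, 2, 0); (1, 1, 1))


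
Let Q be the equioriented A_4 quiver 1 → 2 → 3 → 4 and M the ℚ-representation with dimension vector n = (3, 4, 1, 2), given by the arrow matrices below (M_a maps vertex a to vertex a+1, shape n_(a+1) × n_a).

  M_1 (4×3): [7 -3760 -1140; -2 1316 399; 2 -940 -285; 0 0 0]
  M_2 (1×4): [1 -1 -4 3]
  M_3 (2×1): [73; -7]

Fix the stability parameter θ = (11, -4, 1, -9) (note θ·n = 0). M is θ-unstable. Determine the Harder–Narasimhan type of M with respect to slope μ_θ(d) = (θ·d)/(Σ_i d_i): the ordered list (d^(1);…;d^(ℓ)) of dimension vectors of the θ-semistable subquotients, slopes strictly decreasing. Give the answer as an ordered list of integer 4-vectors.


Interval decomposition of M: I[1,1], I[1,2], I[1,4], I[2,2]^2, I[4,4].
HN type (ℓ=5): μ^(1)=11; μ^(2)=7/2; μ^(3)=-1/4; μ^(4)=-4; μ^(5)=-9

((1, 0, 0, 0); (1, 1, 0, 0); (1, 1, 1, 1); (0, 2, 0, 0); (0, 0, 0, 1))
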